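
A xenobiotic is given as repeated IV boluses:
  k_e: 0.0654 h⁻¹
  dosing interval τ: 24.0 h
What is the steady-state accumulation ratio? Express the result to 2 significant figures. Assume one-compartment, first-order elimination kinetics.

1.3

e^(−kτ) = e^(−0.06540 × 24.0) = 0.2081
Accumulation ratio R = 1 / (1 − e^(−kτ)) = 1 / (1 − 0.2081) = 1.263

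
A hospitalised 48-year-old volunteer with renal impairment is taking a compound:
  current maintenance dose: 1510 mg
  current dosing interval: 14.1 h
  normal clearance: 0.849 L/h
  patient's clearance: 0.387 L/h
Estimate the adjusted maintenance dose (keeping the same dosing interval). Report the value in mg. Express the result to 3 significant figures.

To keep the same average steady-state level, dosing rate must scale with clearance.
CL ratio = 0.387 / 0.849 = 0.4558
New dose (same interval) = 1510 × 0.4558 = 688.3 mg

688 mg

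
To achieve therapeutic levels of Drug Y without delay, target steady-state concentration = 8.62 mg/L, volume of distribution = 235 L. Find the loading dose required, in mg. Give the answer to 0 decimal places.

2026 mg

LD = Css × Vd = 8.62 × 235 = 2026 mg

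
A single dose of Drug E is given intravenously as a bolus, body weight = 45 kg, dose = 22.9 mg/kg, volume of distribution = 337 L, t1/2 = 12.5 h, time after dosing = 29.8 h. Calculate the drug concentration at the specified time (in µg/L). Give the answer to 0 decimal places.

586 µg/L

Total dose = 22.9 × 45 = 1031 mg
C₀ = Dose / Vd = 1031 / 337 = 3.059 mg/L
k = ln2 / t½ = 0.693147 / 12.5 = 0.05545 h⁻¹
C = C₀ · e^(−k·t) = 3.059 × e^(−0.05545 × 29.8)
  = 3.059 × 0.1916 = 0.5861 mg/L
Convert: 0.5861 mg/L × 1000 = 586.1 µg/L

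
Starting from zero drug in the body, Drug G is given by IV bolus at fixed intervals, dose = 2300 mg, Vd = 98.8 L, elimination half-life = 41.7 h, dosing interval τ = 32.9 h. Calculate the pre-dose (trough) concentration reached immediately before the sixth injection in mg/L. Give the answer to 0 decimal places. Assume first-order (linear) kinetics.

C₀ per dose = Dose / Vd = 2300 / 98.8 = 23.28 mg/L
k = ln2 / t½ = 0.693147 / 41.7 = 0.01662 h⁻¹
Fraction remaining after one interval: r = e^(−kτ) = e^(−0.01662 × 32.9) = 0.5788
Before dose 6, 5 doses have been given (aged 1τ, 2τ, 3τ, 4τ, 5τ).
C_trough = C₀ × (r + r² + … + r^5) = C₀ × r(1−r^5)/(1−r)
        = 23.28 × 0.5788 × (1 − 0.06496) / (1 − 0.5788) = 29.91 mg/L

30 mg/L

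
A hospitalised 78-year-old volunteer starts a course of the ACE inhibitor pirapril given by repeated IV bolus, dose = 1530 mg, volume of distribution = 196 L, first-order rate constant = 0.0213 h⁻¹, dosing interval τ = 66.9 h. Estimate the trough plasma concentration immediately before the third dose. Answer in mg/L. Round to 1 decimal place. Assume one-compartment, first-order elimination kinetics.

C₀ per dose = Dose / Vd = 1530 / 196 = 7.806 mg/L
Fraction remaining after one interval: r = e^(−kτ) = e^(−0.02130 × 66.9) = 0.2405
Before dose 3, 2 doses have been given (aged 1τ, 2τ).
C_trough = C₀ × (r + r²) = 7.806 × (0.2405 + 0.05784) = 2.329 mg/L

2.3 mg/L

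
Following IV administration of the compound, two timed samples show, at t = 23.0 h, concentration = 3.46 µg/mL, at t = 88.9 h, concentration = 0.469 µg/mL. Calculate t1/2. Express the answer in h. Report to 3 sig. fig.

k = ln(C₁/C₂) / (t₂ − t₁) = ln(3.46/0.469) / (88.9 − 23.0)
  = 1.998 / 65.90 = 0.03032 h⁻¹
t½ = ln2 / k = 0.693147 / 0.03032 = 22.86 h

22.9 h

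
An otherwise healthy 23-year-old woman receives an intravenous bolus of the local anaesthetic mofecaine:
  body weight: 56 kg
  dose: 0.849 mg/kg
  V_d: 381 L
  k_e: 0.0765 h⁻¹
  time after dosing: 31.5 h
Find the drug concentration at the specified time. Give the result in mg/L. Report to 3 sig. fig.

Total dose = 0.849 × 56 = 47.54 mg
C₀ = Dose / Vd = 47.54 / 381 = 0.1248 mg/L
C = C₀ · e^(−k·t) = 0.1248 × e^(−0.07650 × 31.5)
  = 0.1248 × 0.08984 = 0.01121 mg/L

0.0112 mg/L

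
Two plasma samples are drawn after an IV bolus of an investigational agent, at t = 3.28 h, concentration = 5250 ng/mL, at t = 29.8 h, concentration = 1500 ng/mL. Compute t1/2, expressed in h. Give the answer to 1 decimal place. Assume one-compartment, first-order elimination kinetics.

k = ln(C₁/C₂) / (t₂ − t₁) = ln(5250/1500) / (29.8 − 3.28)
  = 1.253 / 26.52 = 0.04725 h⁻¹
t½ = ln2 / k = 0.693147 / 0.04725 = 14.67 h

14.7 h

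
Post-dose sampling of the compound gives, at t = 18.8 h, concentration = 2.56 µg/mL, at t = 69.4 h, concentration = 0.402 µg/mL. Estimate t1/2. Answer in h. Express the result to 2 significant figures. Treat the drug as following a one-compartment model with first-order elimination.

19 h

k = ln(C₁/C₂) / (t₂ − t₁) = ln(2.56/0.402) / (69.4 − 18.8)
  = 1.851 / 50.60 = 0.03658 h⁻¹
t½ = ln2 / k = 0.693147 / 0.03658 = 18.95 h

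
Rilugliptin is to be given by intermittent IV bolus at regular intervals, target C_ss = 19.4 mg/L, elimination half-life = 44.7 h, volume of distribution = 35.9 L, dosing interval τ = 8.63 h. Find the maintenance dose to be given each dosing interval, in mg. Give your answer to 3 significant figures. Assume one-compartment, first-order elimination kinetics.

k = ln2 / t½ = 0.693147 / 44.7 = 0.01551 h⁻¹
CL = k × Vd = 0.01551 × 35.9 = 0.5568 L/h
At steady state, Dose/τ = Css × CL.
Dose = Css × CL × τ = 19.4 × 0.5568 × 8.63 = 93.22 mg

93.2 mg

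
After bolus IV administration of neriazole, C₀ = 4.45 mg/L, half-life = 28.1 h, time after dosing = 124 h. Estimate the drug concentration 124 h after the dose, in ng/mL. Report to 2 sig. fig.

k = ln2 / t½ = 0.693147 / 28.1 = 0.02467 h⁻¹
C = C₀ · e^(−k·t) = 4.450 × e^(−0.02467 × 124)
  = 4.450 × 0.04693 = 0.2088 mg/L
Convert: 0.2088 mg/L × 1000 = 208.8 ng/mL

210 ng/mL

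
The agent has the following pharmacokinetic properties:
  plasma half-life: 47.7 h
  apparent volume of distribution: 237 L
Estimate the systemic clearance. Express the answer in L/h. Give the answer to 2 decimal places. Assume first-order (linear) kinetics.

3.44 L/h

k = ln2 / t½ = 0.693147 / 47.7 = 0.01453 h⁻¹
CL = k × Vd = 0.01453 × 237 = 3.444 L/h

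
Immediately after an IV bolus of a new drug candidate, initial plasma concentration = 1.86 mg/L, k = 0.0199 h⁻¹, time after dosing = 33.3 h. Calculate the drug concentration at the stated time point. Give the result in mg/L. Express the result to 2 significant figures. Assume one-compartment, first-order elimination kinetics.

0.96 mg/L

C = C₀ · e^(−k·t) = 1.860 × e^(−0.01990 × 33.3)
  = 1.860 × 0.5155 = 0.9588 mg/L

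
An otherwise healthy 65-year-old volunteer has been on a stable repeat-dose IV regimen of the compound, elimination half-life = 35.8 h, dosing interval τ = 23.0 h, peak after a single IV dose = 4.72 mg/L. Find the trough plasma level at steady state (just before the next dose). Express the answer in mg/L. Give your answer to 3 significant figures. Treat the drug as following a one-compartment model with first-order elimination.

8.41 mg/L

k = ln2 / t½ = 0.693147 / 35.8 = 0.01936 h⁻¹
e^(−kτ) = e^(−0.01936 × 23.0) = 0.6406
Accumulation ratio R = 1 / (1 − e^(−kτ)) = 1 / (1 − 0.6406) = 2.782
Steady-state trough = C₀ × R × e^(−kτ) = 4.72 × 2.782 × 0.6406 = 8.412 mg/L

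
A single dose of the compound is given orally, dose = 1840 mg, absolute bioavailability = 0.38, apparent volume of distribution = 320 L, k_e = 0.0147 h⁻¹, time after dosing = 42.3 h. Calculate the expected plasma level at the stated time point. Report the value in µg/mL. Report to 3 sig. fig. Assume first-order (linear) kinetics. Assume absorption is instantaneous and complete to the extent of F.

1.17 µg/mL

Amount reaching circulation = F × Dose = 0.38 × 1840 = 699.2 mg
C₀ = F·Dose / Vd = 699.2 / 320 = 2.185 mg/L
C = C₀ · e^(−k·t) = 2.185 × e^(−0.01470 × 42.3)
  = 2.185 × 0.5370 = 1.173 mg/L
(1.173 mg/L = 1.173 µg/mL)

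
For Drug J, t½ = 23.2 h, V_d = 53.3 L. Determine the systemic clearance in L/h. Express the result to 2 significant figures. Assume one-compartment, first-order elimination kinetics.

1.6 L/h

k = ln2 / t½ = 0.693147 / 23.2 = 0.02988 h⁻¹
CL = k × Vd = 0.02988 × 53.3 = 1.593 L/h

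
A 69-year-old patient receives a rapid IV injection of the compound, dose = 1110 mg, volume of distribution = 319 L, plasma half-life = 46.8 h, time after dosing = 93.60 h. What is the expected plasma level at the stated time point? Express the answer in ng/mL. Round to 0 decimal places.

870 ng/mL

C₀ = Dose / Vd = 1110 / 319 = 3.480 mg/L
k = ln2 / t½ = 0.693147 / 46.8 = 0.01481 h⁻¹
t / t½ = 93.60 / 46.8 = 2 half-lives
C = C₀ × (1/2)^2 = 3.480 × 0.2500 = 0.8700 mg/L
Convert: 0.8700 mg/L × 1000 = 870.0 ng/mL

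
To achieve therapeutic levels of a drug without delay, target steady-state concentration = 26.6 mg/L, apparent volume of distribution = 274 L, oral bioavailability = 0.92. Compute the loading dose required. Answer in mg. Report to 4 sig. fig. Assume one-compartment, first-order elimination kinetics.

7922 mg

LD = Css × Vd / F = 26.6 × 274 / 0.92 = 7922 mg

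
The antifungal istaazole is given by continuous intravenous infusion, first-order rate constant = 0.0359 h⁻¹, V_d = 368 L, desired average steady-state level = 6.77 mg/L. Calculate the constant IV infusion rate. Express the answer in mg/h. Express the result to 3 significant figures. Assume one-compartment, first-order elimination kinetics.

CL = k × Vd = 0.03590 × 368 = 13.21 L/h
At steady state, infusion rate R₀ = Css × CL = 6.77 × 13.21 = 89.43 mg/h

89.4 mg/h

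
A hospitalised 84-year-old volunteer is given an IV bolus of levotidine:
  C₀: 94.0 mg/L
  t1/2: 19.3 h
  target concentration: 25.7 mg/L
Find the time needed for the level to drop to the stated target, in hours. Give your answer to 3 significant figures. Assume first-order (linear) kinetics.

k = ln2 / t½ = 0.693147 / 19.3 = 0.03591 h⁻¹
t = ln(C₀ / C) / k = ln(94.00 / 25.7) / 0.03591
  = ln(3.658) / 0.03591 = 1.297 / 0.03591 = 36.12 h

36.1 h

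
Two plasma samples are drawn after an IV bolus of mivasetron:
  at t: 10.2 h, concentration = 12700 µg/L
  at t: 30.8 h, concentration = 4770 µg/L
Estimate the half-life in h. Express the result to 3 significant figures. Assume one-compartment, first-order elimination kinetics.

k = ln(C₁/C₂) / (t₂ − t₁) = ln(12700/4770) / (30.8 − 10.2)
  = 0.9793 / 20.60 = 0.04754 h⁻¹
t½ = ln2 / k = 0.693147 / 0.04754 = 14.58 h

14.6 h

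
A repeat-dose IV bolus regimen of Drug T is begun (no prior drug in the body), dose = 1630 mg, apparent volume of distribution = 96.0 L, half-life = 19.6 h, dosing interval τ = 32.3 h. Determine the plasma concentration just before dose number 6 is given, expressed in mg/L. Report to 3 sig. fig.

7.93 mg/L

C₀ per dose = Dose / Vd = 1630 / 96.0 = 16.98 mg/L
k = ln2 / t½ = 0.693147 / 19.6 = 0.03536 h⁻¹
Fraction remaining after one interval: r = e^(−kτ) = e^(−0.03536 × 32.3) = 0.3191
Before dose 6, 5 doses have been given (aged 1τ, 2τ, 3τ, 4τ, 5τ).
C_trough = C₀ × (r + r² + … + r^5) = C₀ × r(1−r^5)/(1−r)
        = 16.98 × 0.3191 × (1 − 0.003309) / (1 − 0.3191) = 7.931 mg/L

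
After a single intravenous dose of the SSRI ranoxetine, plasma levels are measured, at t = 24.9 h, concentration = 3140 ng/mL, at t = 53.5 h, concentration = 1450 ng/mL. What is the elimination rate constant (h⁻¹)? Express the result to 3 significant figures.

0.0270 h⁻¹

k = ln(C₁/C₂) / (t₂ − t₁) = ln(3140/1450) / (53.5 − 24.9)
  = 0.7727 / 28.60 = 0.02702 h⁻¹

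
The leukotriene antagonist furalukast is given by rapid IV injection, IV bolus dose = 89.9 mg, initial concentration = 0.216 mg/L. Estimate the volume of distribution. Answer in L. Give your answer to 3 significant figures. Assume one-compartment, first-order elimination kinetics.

416 L

Vd = Dose / C₀ = 89.90 / 0.216 = 416.2 L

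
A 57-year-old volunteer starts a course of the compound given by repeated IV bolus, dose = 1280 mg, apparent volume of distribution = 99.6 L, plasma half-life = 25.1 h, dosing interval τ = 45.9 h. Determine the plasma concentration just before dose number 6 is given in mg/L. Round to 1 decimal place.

C₀ per dose = Dose / Vd = 1280 / 99.6 = 12.85 mg/L
k = ln2 / t½ = 0.693147 / 25.1 = 0.02762 h⁻¹
Fraction remaining after one interval: r = e^(−kτ) = e^(−0.02762 × 45.9) = 0.2815
Before dose 6, 5 doses have been given (aged 1τ, 2τ, 3τ, 4τ, 5τ).
C_trough = C₀ × (r + r² + … + r^5) = C₀ × r(1−r^5)/(1−r)
        = 12.85 × 0.2815 × (1 − 0.001768) / (1 − 0.2815) = 5.026 mg/L

5.0 mg/L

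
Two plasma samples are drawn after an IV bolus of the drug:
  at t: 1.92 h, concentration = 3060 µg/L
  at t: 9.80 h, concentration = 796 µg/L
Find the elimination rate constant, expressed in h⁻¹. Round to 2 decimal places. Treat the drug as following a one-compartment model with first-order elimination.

k = ln(C₁/C₂) / (t₂ − t₁) = ln(3060/796) / (9.80 − 1.92)
  = 1.347 / 7.880 = 0.1709 h⁻¹

0.17 h⁻¹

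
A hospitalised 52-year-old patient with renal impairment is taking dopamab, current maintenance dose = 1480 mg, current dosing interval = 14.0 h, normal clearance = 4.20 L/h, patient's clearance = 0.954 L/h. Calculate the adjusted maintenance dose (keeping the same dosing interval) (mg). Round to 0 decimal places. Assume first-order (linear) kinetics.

336 mg

To keep the same average steady-state level, dosing rate must scale with clearance.
CL ratio = 0.954 / 4.20 = 0.2271
New dose (same interval) = 1480 × 0.2271 = 336.1 mg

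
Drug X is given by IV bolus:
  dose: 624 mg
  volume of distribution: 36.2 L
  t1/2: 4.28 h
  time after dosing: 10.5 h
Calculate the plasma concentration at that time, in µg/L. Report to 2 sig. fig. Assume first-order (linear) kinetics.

C₀ = Dose / Vd = 624.0 / 36.2 = 17.24 mg/L
k = ln2 / t½ = 0.693147 / 4.28 = 0.1620 h⁻¹
C = C₀ · e^(−k·t) = 17.24 × e^(−0.1620 × 10.5)
  = 17.24 × 0.1825 = 3.146 mg/L
Convert: 3.146 mg/L × 1000 = 3146 µg/L

3100 µg/L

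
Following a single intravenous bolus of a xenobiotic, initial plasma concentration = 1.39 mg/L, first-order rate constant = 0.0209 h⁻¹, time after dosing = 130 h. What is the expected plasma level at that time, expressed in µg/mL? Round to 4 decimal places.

C = C₀ · e^(−k·t) = 1.390 × e^(−0.02090 × 130)
  = 1.390 × 0.06607 = 0.09184 mg/L
(0.09184 mg/L = 0.09184 µg/mL)

0.0918 µg/mL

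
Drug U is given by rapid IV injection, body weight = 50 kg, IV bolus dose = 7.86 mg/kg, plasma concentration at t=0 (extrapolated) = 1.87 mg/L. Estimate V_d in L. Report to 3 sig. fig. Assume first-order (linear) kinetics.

210 L

Dose = 7.86 × 50 = 393.0 mg
Vd = Dose / C₀ = 393.0 / 1.87 = 210.2 L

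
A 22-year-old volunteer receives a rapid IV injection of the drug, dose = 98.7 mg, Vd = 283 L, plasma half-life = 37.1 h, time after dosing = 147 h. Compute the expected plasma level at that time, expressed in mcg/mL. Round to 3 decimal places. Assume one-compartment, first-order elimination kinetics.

0.022 mcg/mL

C₀ = Dose / Vd = 98.70 / 283 = 0.3488 mg/L
k = ln2 / t½ = 0.693147 / 37.1 = 0.01868 h⁻¹
C = C₀ · e^(−k·t) = 0.3488 × e^(−0.01868 × 147)
  = 0.3488 × 0.06419 = 0.02239 mg/L
(0.02239 mg/L = 0.02239 mcg/mL)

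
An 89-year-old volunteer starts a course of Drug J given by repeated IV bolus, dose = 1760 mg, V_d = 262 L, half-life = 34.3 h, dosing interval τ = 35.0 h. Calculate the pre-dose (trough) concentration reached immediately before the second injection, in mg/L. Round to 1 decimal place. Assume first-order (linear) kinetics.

3.3 mg/L

C₀ per dose = Dose / Vd = 1760 / 262 = 6.718 mg/L
k = ln2 / t½ = 0.693147 / 34.3 = 0.02021 h⁻¹
Fraction remaining after one interval: r = e^(−kτ) = e^(−0.02021 × 35.0) = 0.4929
Before dose 2, 1 dose has been given (aged 1τ).
C_trough = C₀ × r = 6.718 × 0.4929 = 3.311 mg/L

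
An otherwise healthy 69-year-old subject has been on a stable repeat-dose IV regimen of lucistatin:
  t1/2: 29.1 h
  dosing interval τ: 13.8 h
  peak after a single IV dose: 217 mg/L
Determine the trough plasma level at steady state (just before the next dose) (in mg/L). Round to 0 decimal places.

k = ln2 / t½ = 0.693147 / 29.1 = 0.02382 h⁻¹
e^(−kτ) = e^(−0.02382 × 13.8) = 0.7198
Accumulation ratio R = 1 / (1 − e^(−kτ)) = 1 / (1 − 0.7198) = 3.569
Steady-state trough = C₀ × R × e^(−kτ) = 217 × 3.569 × 0.7198 = 557.5 mg/L

558 mg/L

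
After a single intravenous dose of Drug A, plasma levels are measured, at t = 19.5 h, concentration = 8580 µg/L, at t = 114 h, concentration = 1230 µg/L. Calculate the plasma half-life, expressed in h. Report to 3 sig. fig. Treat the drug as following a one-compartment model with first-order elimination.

k = ln(C₁/C₂) / (t₂ − t₁) = ln(8580/1230) / (114 − 19.5)
  = 1.942 / 94.50 = 0.02055 h⁻¹
t½ = ln2 / k = 0.693147 / 0.02055 = 33.73 h

33.7 h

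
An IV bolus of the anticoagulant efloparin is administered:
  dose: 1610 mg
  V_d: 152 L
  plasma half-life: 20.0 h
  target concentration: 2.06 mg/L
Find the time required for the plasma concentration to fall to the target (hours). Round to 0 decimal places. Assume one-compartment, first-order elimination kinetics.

47 h

C₀ = Dose / Vd = 1610 / 152 = 10.59 mg/L
k = ln2 / t½ = 0.693147 / 20.0 = 0.03466 h⁻¹
t = ln(C₀ / C) / k = ln(10.59 / 2.06) / 0.03466
  = ln(5.141) / 0.03466 = 1.637 / 0.03466 = 47.23 h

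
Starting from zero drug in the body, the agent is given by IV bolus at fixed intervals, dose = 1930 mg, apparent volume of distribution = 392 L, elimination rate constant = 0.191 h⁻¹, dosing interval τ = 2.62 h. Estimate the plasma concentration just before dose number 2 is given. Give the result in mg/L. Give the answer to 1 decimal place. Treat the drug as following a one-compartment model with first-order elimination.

C₀ per dose = Dose / Vd = 1930 / 392 = 4.923 mg/L
Fraction remaining after one interval: r = e^(−kτ) = e^(−0.1910 × 2.62) = 0.6063
Before dose 2, 1 dose has been given (aged 1τ).
C_trough = C₀ × r = 4.923 × 0.6063 = 2.985 mg/L

3.0 mg/L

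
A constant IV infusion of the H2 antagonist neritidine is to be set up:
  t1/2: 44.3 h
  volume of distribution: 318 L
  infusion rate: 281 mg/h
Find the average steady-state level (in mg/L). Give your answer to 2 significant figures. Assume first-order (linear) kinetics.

56 mg/L

k = ln2 / t½ = 0.693147 / 44.3 = 0.01565 h⁻¹
CL = k × Vd = 0.01565 × 318 = 4.977 L/h
At steady state Css = R₀ / CL = 281 / 4.977 = 56.46 mg/L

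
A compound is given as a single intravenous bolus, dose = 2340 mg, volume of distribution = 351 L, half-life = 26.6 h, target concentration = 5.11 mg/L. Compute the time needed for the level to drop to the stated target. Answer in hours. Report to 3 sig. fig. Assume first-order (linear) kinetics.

C₀ = Dose / Vd = 2340 / 351 = 6.667 mg/L
k = ln2 / t½ = 0.693147 / 26.6 = 0.02606 h⁻¹
t = ln(C₀ / C) / k = ln(6.667 / 5.11) / 0.02606
  = ln(1.305) / 0.02606 = 0.2662 / 0.02606 = 10.21 h

10.2 h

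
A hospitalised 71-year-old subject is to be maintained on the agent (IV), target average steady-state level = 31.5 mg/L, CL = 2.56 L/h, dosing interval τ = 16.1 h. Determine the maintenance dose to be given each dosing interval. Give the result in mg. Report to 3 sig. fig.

At steady state, Dose/τ = Css × CL.
Dose = Css × CL × τ = 31.5 × 2.560 × 16.1 = 1298 mg

1300 mg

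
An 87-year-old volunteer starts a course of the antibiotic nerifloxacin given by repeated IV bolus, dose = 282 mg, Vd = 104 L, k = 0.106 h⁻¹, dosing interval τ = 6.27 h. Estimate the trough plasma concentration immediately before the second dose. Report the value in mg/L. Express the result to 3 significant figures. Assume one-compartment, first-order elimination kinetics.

C₀ per dose = Dose / Vd = 282 / 104 = 2.712 mg/L
Fraction remaining after one interval: r = e^(−kτ) = e^(−0.1060 × 6.27) = 0.5145
Before dose 2, 1 dose has been given (aged 1τ).
C_trough = C₀ × r = 2.712 × 0.5145 = 1.395 mg/L

1.40 mg/L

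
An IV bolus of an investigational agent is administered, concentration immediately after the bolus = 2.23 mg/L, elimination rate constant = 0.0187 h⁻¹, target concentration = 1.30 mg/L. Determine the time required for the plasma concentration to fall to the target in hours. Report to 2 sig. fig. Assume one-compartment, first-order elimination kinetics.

29 h

t = ln(C₀ / C) / k = ln(2.230 / 1.30) / 0.01870
  = ln(1.715) / 0.01870 = 0.5394 / 0.01870 = 28.84 h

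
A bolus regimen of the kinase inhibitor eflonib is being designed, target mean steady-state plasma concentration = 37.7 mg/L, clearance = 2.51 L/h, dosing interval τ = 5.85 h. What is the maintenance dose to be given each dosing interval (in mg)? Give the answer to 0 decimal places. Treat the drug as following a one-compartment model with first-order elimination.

554 mg

At steady state, Dose/τ = Css × CL.
Dose = Css × CL × τ = 37.7 × 2.510 × 5.85 = 553.6 mg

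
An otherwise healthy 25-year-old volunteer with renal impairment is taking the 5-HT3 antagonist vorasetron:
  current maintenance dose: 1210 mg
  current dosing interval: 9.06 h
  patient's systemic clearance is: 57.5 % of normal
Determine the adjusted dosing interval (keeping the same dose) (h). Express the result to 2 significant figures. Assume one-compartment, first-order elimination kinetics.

To keep the same average steady-state level, dosing rate must scale with clearance.
CL ratio = 57.5 / 100 = 0.5750
New interval (same dose) = 9.06 / 0.5750 = 15.76 h

16 h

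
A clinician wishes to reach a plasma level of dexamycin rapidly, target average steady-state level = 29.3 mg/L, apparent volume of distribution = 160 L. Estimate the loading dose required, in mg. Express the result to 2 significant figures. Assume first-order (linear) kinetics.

LD = Css × Vd = 29.3 × 160 = 4688 mg

4700 mg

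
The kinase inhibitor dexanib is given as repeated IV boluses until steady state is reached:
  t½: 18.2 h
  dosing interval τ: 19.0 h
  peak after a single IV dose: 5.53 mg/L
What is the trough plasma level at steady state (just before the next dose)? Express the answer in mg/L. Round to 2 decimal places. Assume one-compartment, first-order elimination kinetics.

5.21 mg/L

k = ln2 / t½ = 0.693147 / 18.2 = 0.03809 h⁻¹
e^(−kτ) = e^(−0.03809 × 19.0) = 0.4849
Accumulation ratio R = 1 / (1 − e^(−kτ)) = 1 / (1 − 0.4849) = 1.941
Steady-state trough = C₀ × R × e^(−kτ) = 5.53 × 1.941 × 0.4849 = 5.205 mg/L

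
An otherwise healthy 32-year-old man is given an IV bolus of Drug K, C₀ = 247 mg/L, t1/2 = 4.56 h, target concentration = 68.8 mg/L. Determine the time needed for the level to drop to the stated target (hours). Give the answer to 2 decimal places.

k = ln2 / t½ = 0.693147 / 4.56 = 0.1520 h⁻¹
t = ln(C₀ / C) / k = ln(247.0 / 68.8) / 0.1520
  = ln(3.590) / 0.1520 = 1.278 / 0.1520 = 8.408 h

8.41 h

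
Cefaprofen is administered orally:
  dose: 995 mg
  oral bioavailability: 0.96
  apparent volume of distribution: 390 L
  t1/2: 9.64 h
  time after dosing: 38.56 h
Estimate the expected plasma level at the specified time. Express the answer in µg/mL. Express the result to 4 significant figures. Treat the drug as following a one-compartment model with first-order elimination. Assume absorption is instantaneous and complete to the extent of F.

Amount reaching circulation = F × Dose = 0.96 × 995.0 = 955.2 mg
C₀ = F·Dose / Vd = 955.2 / 390 = 2.449 mg/L
k = ln2 / t½ = 0.693147 / 9.64 = 0.07190 h⁻¹
t / t½ = 38.56 / 9.64 = 4 half-lives
C = C₀ × (1/2)^4 = 2.449 × 0.06250 = 0.1531 mg/L
(0.1531 mg/L = 0.1531 µg/mL)

0.1531 µg/mL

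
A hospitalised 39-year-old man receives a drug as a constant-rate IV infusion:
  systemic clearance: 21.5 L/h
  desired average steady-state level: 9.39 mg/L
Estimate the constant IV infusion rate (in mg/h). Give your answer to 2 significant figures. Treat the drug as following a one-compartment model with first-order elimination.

At steady state, infusion rate R₀ = Css × CL = 9.39 × 21.50 = 201.9 mg/h

200 mg/h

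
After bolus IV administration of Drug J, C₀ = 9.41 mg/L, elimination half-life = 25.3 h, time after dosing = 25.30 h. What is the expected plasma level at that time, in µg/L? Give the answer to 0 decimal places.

4705 µg/L

k = ln2 / t½ = 0.693147 / 25.3 = 0.02740 h⁻¹
t / t½ = 25.30 / 25.3 = 1 half-lives
C = C₀ × (1/2)^1 = 9.410 × 0.5000 = 4.705 mg/L
Convert: 4.705 mg/L × 1000 = 4705 µg/L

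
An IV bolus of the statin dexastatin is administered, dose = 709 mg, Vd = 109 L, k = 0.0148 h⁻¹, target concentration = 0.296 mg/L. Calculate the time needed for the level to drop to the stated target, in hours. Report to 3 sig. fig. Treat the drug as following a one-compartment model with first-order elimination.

C₀ = Dose / Vd = 709.0 / 109 = 6.505 mg/L
t = ln(C₀ / C) / k = ln(6.505 / 0.296) / 0.01480
  = ln(21.98) / 0.01480 = 3.090 / 0.01480 = 208.8 h

209 h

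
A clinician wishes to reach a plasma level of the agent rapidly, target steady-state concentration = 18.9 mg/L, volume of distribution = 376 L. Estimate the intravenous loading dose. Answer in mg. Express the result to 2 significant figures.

LD = Css × Vd = 18.9 × 376 = 7106 mg

7100 mg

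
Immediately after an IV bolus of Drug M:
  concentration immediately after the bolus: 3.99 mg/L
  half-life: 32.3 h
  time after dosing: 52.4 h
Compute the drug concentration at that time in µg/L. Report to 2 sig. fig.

1300 µg/L

k = ln2 / t½ = 0.693147 / 32.3 = 0.02146 h⁻¹
C = C₀ · e^(−k·t) = 3.990 × e^(−0.02146 × 52.4)
  = 3.990 × 0.3248 = 1.296 mg/L
Convert: 1.296 mg/L × 1000 = 1296 µg/L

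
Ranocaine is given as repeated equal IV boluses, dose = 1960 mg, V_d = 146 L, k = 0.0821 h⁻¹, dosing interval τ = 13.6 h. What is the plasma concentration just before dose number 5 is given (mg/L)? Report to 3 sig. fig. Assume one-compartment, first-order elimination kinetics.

C₀ per dose = Dose / Vd = 1960 / 146 = 13.42 mg/L
Fraction remaining after one interval: r = e^(−kτ) = e^(−0.08210 × 13.6) = 0.3274
Before dose 5, 4 doses have been given (aged 1τ, 2τ, 3τ, 4τ).
C_trough = C₀ × (r + r² + … + r^4) = C₀ × r(1−r^4)/(1−r)
        = 13.42 × 0.3274 × (1 − 0.01149) / (1 − 0.3274) = 6.457 mg/L

6.46 mg/L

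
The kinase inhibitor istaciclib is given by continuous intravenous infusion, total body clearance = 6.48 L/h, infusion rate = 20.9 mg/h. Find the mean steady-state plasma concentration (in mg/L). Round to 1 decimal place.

3.2 mg/L

At steady state Css = R₀ / CL = 20.9 / 6.480 = 3.225 mg/L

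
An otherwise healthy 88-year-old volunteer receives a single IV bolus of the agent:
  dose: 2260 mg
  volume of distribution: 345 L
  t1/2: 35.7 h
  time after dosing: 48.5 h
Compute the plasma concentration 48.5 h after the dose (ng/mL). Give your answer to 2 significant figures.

C₀ = Dose / Vd = 2260 / 345 = 6.551 mg/L
k = ln2 / t½ = 0.693147 / 35.7 = 0.01942 h⁻¹
C = C₀ · e^(−k·t) = 6.551 × e^(−0.01942 × 48.5)
  = 6.551 × 0.3899 = 2.554 mg/L
Convert: 2.554 mg/L × 1000 = 2554 ng/mL

2600 ng/mL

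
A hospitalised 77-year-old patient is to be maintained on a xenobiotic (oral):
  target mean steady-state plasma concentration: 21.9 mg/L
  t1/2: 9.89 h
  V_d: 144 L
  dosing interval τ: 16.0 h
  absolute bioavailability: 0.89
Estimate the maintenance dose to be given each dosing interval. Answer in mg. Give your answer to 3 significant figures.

k = ln2 / t½ = 0.693147 / 9.89 = 0.07009 h⁻¹
CL = k × Vd = 0.07009 × 144 = 10.09 L/h
At steady state, F × (Dose/τ) = Css × CL.
Dose = Css × CL × τ / F = 21.9 × 10.09 × 16.0 / 0.89 = 3973 mg

3970 mg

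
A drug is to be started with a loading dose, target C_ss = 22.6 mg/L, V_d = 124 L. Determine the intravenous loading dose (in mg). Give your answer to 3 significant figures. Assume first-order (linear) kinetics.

LD = Css × Vd = 22.6 × 124 = 2802 mg

2800 mg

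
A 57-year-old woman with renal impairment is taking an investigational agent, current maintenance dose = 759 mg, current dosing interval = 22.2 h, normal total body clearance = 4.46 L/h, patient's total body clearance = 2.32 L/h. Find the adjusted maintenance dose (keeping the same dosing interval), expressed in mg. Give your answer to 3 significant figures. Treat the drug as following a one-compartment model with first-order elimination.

395 mg

To keep the same average steady-state level, dosing rate must scale with clearance.
CL ratio = 2.32 / 4.46 = 0.5202
New dose (same interval) = 759 × 0.5202 = 394.8 mg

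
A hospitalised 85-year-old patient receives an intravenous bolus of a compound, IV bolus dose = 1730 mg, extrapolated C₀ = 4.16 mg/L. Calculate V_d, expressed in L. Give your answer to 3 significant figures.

Vd = Dose / C₀ = 1730 / 4.16 = 415.9 L

416 L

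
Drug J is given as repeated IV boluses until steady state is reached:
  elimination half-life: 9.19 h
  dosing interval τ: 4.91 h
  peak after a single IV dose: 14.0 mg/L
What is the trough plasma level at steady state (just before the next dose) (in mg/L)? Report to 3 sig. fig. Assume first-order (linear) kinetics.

k = ln2 / t½ = 0.693147 / 9.19 = 0.07542 h⁻¹
e^(−kτ) = e^(−0.07542 × 4.91) = 0.6905
Accumulation ratio R = 1 / (1 − e^(−kτ)) = 1 / (1 − 0.6905) = 3.231
Steady-state trough = C₀ × R × e^(−kτ) = 14.0 × 3.231 × 0.6905 = 31.23 mg/L

31.2 mg/L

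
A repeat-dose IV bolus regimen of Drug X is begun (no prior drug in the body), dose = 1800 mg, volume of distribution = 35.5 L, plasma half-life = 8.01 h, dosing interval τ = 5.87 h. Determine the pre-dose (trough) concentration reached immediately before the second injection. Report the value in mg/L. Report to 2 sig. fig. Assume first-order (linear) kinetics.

C₀ per dose = Dose / Vd = 1800 / 35.5 = 50.70 mg/L
k = ln2 / t½ = 0.693147 / 8.01 = 0.08654 h⁻¹
Fraction remaining after one interval: r = e^(−kτ) = e^(−0.08654 × 5.87) = 0.6017
Before dose 2, 1 dose has been given (aged 1τ).
C_trough = C₀ × r = 50.70 × 0.6017 = 30.51 mg/L

31 mg/L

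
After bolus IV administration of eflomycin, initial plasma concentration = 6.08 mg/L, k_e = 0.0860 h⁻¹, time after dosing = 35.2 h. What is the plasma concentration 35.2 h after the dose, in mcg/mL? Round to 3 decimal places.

C = C₀ · e^(−k·t) = 6.080 × e^(−0.08600 × 35.2)
  = 6.080 × 0.04845 = 0.2946 mg/L
(0.2946 mg/L = 0.2946 mcg/mL)

0.295 mcg/mL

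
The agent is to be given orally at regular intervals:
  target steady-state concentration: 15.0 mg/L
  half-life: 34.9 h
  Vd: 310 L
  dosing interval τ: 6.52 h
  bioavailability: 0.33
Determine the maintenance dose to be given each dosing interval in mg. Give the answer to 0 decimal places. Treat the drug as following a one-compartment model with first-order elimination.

1825 mg

k = ln2 / t½ = 0.693147 / 34.9 = 0.01986 h⁻¹
CL = k × Vd = 0.01986 × 310 = 6.157 L/h
At steady state, F × (Dose/τ) = Css × CL.
Dose = Css × CL × τ / F = 15.0 × 6.157 × 6.52 / 0.33 = 1825 mg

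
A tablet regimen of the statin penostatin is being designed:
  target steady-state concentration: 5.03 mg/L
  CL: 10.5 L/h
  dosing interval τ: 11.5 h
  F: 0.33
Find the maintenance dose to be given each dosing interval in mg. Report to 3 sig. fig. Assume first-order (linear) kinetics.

1840 mg

At steady state, F × (Dose/τ) = Css × CL.
Dose = Css × CL × τ / F = 5.03 × 10.50 × 11.5 / 0.33 = 1841 mg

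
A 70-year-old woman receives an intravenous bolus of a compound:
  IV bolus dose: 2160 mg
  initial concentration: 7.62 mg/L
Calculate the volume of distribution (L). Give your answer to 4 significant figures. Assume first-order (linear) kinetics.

283.5 L

Vd = Dose / C₀ = 2160 / 7.62 = 283.5 L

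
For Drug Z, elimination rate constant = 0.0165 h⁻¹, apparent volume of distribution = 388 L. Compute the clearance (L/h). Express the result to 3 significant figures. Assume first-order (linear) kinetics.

CL = k × Vd = 0.0165 × 388 = 6.402 L/h

6.40 L/h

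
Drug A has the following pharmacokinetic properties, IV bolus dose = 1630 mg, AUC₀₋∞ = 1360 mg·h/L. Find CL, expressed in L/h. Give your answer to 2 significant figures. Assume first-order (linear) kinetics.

CL = Dose / AUC = 1630 / 1360 = 1.199 L/h

1.2 L/h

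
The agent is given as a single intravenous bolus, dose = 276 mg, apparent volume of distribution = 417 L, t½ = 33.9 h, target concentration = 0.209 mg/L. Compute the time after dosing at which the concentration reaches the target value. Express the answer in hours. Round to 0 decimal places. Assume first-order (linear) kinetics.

C₀ = Dose / Vd = 276.0 / 417 = 0.6619 mg/L
k = ln2 / t½ = 0.693147 / 33.9 = 0.02045 h⁻¹
t = ln(C₀ / C) / k = ln(0.6619 / 0.209) / 0.02045
  = ln(3.167) / 0.02045 = 1.153 / 0.02045 = 56.38 h

56 h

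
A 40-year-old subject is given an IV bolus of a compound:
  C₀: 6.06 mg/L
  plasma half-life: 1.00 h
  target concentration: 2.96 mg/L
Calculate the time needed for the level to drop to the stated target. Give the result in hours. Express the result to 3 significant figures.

1.03 h

k = ln2 / t½ = 0.693147 / 1.00 = 0.6931 h⁻¹
t = ln(C₀ / C) / k = ln(6.060 / 2.96) / 0.6931
  = ln(2.047) / 0.6931 = 0.7164 / 0.6931 = 1.034 h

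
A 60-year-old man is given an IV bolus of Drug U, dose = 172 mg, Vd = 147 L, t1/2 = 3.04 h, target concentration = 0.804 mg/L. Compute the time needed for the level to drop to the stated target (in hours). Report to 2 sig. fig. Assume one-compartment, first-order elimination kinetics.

C₀ = Dose / Vd = 172.0 / 147 = 1.170 mg/L
k = ln2 / t½ = 0.693147 / 3.04 = 0.2280 h⁻¹
t = ln(C₀ / C) / k = ln(1.170 / 0.804) / 0.2280
  = ln(1.455) / 0.2280 = 0.3750 / 0.2280 = 1.645 h

1.6 h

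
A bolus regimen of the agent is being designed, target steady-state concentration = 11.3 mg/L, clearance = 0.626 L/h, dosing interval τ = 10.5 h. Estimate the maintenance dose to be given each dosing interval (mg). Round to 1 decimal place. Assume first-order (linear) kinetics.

At steady state, Dose/τ = Css × CL.
Dose = Css × CL × τ = 11.3 × 0.6260 × 10.5 = 74.27 mg

74.3 mg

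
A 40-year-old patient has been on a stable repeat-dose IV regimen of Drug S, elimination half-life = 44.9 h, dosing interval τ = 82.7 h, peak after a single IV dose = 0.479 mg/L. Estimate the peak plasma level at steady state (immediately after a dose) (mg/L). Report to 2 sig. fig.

k = ln2 / t½ = 0.693147 / 44.9 = 0.01544 h⁻¹
e^(−kτ) = e^(−0.01544 × 82.7) = 0.2789
Accumulation ratio R = 1 / (1 − e^(−kτ)) = 1 / (1 − 0.2789) = 1.387
Steady-state peak = C₀ × R = 0.479 × 1.387 = 0.6644 mg/L

0.66 mg/L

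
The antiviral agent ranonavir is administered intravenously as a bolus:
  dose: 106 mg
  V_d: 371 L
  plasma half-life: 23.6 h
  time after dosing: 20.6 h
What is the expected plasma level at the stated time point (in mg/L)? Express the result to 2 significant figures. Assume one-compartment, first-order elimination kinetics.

0.16 mg/L

C₀ = Dose / Vd = 106.0 / 371 = 0.2857 mg/L
k = ln2 / t½ = 0.693147 / 23.6 = 0.02937 h⁻¹
C = C₀ · e^(−k·t) = 0.2857 × e^(−0.02937 × 20.6)
  = 0.2857 × 0.5461 = 0.1560 mg/L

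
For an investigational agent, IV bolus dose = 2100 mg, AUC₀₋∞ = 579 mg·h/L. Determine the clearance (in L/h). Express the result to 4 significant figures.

3.627 L/h

CL = Dose / AUC = 2100 / 579 = 3.627 L/h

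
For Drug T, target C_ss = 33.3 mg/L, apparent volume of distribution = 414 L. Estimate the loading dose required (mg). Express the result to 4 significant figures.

13790 mg

LD = Css × Vd = 33.3 × 414 = 13790 mg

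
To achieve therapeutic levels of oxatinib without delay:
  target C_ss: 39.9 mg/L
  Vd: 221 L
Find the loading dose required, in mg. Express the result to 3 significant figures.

LD = Css × Vd = 39.9 × 221 = 8818 mg

8820 mg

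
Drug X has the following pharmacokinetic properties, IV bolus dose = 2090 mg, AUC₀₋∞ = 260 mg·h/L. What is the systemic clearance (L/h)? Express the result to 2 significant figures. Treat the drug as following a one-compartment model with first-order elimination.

CL = Dose / AUC = 2090 / 260 = 8.038 L/h

8.0 L/h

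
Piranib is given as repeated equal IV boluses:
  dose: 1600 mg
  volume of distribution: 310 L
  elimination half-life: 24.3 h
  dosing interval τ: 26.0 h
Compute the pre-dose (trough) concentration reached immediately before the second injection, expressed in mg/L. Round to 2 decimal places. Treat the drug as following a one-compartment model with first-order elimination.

C₀ per dose = Dose / Vd = 1600 / 310 = 5.161 mg/L
k = ln2 / t½ = 0.693147 / 24.3 = 0.02852 h⁻¹
Fraction remaining after one interval: r = e^(−kτ) = e^(−0.02852 × 26.0) = 0.4764
Before dose 2, 1 dose has been given (aged 1τ).
C_trough = C₀ × r = 5.161 × 0.4764 = 2.459 mg/L

2.46 mg/L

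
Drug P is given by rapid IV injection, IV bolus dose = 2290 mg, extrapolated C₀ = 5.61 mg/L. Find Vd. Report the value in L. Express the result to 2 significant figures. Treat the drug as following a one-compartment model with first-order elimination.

Vd = Dose / C₀ = 2290 / 5.61 = 408.2 L

410 L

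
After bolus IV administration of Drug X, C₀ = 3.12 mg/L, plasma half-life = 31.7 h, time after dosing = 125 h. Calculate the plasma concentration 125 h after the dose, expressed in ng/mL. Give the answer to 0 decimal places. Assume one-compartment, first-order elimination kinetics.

k = ln2 / t½ = 0.693147 / 31.7 = 0.02187 h⁻¹
C = C₀ · e^(−k·t) = 3.120 × e^(−0.02187 × 125)
  = 3.120 × 0.06498 = 0.2027 mg/L
Convert: 0.2027 mg/L × 1000 = 202.7 ng/mL

203 ng/mL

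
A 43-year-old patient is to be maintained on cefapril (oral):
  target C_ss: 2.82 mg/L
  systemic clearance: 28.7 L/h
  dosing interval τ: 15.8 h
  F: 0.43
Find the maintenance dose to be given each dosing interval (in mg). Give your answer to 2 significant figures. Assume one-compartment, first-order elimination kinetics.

At steady state, F × (Dose/τ) = Css × CL.
Dose = Css × CL × τ / F = 2.82 × 28.70 × 15.8 / 0.43 = 2974 mg

3000 mg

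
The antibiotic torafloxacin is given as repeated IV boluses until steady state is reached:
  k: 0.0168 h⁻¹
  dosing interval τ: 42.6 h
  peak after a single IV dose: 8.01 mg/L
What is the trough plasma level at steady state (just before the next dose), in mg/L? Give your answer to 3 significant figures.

e^(−kτ) = e^(−0.01680 × 42.6) = 0.4889
Accumulation ratio R = 1 / (1 − e^(−kτ)) = 1 / (1 − 0.4889) = 1.957
Steady-state trough = C₀ × R × e^(−kτ) = 8.01 × 1.957 × 0.4889 = 7.664 mg/L

7.66 mg/L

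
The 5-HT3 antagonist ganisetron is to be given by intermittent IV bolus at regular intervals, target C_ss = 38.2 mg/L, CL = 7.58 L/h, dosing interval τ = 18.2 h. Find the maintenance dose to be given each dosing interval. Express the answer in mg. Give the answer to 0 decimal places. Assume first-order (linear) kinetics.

5270 mg

At steady state, Dose/τ = Css × CL.
Dose = Css × CL × τ = 38.2 × 7.580 × 18.2 = 5270 mg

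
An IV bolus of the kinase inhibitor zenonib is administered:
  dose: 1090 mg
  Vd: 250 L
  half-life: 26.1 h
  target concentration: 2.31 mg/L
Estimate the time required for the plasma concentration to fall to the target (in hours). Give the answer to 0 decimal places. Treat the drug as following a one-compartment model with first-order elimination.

C₀ = Dose / Vd = 1090 / 250 = 4.360 mg/L
k = ln2 / t½ = 0.693147 / 26.1 = 0.02656 h⁻¹
t = ln(C₀ / C) / k = ln(4.360 / 2.31) / 0.02656
  = ln(1.887) / 0.02656 = 0.6350 / 0.02656 = 23.91 h

24 h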